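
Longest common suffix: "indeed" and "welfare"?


Word 1: "indeed"
Word 2: "welfare"
Comparing from end:
  Pos -1: 'd' != 'e' (stop)
LCS = "" (length 0)


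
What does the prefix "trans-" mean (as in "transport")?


Prefix: trans-
Example: transport (trans- + port)
Meaning = across


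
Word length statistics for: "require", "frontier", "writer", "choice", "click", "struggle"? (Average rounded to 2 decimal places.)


Lengths: "require"=7, "frontier"=8, "writer"=6, "choice"=6, "click"=5, "struggle"=8
Sum = 40, Count = 6
Average = 40/6 = 6.67
= avg=6.67, min=5, max=8


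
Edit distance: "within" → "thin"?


Word 1: "within" (length 6)
Word 2: "thin" (length 4)
One optimal edit sequence (insert/delete/substitute each cost 1):
  1. delete 'w'  (+1)
  2. delete 'i'  (+1)
  3. keep 't'
  4. keep 'h'
  5. keep 'i'
  6. keep 'n'
Total edit operations: 2
Edit distance = 2


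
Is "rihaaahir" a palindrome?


Word: "rihaaahir"
Reversed: "rihaaahir"
Forward == Backward? rihaaahir == rihaaahir
Palindrome = Yes


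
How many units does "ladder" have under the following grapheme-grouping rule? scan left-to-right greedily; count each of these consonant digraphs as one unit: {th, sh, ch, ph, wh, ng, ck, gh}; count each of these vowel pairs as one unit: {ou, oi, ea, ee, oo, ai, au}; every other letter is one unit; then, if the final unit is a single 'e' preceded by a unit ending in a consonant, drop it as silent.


Word: "ladder" (6 letters)
Left-to-right scan:
  (1) 'l' (letter)
  (2) 'a' (letter)
  (3) 'd' (letter)
  (4) 'd' (letter)
  (5) 'e' (letter)
  (6) 'r' (letter)
Units from scan: 6
Sound units = 6 units


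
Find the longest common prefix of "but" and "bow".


Word 1: "but"
Word 2: "bow"
Comparing from start:
  Pos 0: 'b' == 'b'
  Pos 1: 'u' != 'o' (stop)
LCP = "b" (length 1)


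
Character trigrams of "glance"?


Word: "glance" (length 6)
Number of trigrams = 6 - 3 + 1 = 4
  Position 0: "gla"
  Position 1: "lan"
  Position 2: "anc"
  Position 3: "nce"
Trigrams = "gla", "lan", "anc", "nce"


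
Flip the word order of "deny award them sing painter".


Original: "deny award them sing painter"
Words (1..n): deny | award | them | sing | painter
Reversed (n..1): painter | sing | them | award | deny
Result = "painter sing them award deny"


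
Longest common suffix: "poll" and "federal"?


Word 1: "poll"
Word 2: "federal"
Comparing from end:
  Pos -1: 'l' == 'l'
  Pos -2: 'l' != 'a' (stop)
LCS = "l" (length 1)


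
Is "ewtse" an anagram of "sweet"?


Word 1: "sweet" → sorted: eestw
Word 2: "ewtse" → sorted: eestw
Same letters? eestw == eestw
Anagram = Yes


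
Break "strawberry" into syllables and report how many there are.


Word: "strawberry"
Syllable breakdown: straw / ber / ry
Counting: 3 parts
= 3 syllables


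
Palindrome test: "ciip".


Word: "ciip"
Reversed: "piic"
Forward == Backward? ciip != piic
Palindrome = No


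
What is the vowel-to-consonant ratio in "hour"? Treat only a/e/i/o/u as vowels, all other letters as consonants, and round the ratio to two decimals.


Word: "hour"
Vowels (a,e,i,o,u): 2
Consonants: 2
Ratio = 2/2
= 1.00


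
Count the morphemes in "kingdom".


Word: "kingdom"
Morphemes: king | -dom
Each morpheme carries meaning
= 2 morphemes


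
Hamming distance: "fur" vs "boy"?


Comparing character by character (same length = 3):
  Pos 0: 'f' vs 'b' !=
  Pos 1: 'u' vs 'o' !=
  Pos 2: 'r' vs 'y' !=
Hamming distance = 3


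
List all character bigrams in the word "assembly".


Word: "assembly" (length 8)
Number of bigrams = 8 - 2 + 1 = 7
  Position 0: "as"
  Position 1: "ss"
  Position 2: "se"
  Position 3: "em"
  Position 4: "mb"
  Position 5: "bl"
  Position 6: "ly"
Bigrams = "as", "ss", "se", "em", "mb", "bl", "ly"


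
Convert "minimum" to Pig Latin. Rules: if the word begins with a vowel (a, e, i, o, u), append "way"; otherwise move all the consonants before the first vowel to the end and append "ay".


Word: "minimum"
Starts with consonant(s) → move to end, add 'ay'
Consonant cluster: "m"
Pig Latin = "inimummay"


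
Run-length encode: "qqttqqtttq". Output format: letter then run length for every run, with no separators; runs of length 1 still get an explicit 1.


String: "qqttqqtttq"
Scanning for consecutive runs:
  'q' x 2
  't' x 2
  'q' x 2
  't' x 3
  'q' x 1
RLE = "q2t2q2t3q1"


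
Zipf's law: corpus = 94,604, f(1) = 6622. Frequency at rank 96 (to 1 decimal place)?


Zipf's law: f(r) = f(1) / r
f(1) = 6622
f(96) = 6622 / 96
= 69.0 occurrences


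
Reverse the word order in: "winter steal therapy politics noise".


Original: "winter steal therapy politics noise"
Words (1..n): winter | steal | therapy | politics | noise
Reversed (n..1): noise | politics | therapy | steal | winter
Result = "noise politics therapy steal winter"


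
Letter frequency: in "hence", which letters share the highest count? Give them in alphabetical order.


Word: "hence"
Letter counts:
  'c': 1
  'e': 2
  'h': 1
  'n': 1
Maximum count = 2
Most frequent = 'e' (2 times each)


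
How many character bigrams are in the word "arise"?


Word: "arise" (length 5)
Number of 2-grams = length - 2 + 1 = 5 - 2 + 1
= 4


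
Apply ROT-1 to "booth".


Word: "booth"
Shift: 1
Each letter → (letter + shift) mod 26:
  'b' (1) + 1 = 2 → 'c'
  'o' (14) + 1 = 15 → 'p'
  'o' (14) + 1 = 15 → 'p'
  't' (19) + 1 = 20 → 'u'
  'h' (7) + 1 = 8 → 'i'
Result = "cppui"


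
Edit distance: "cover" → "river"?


Word 1: "cover" (length 5)
Word 2: "river" (length 5)
One optimal edit sequence (insert/delete/substitute each cost 1):
  1. substitute 'c' -> 'r'  (+1)
  2. substitute 'o' -> 'i'  (+1)
  3. keep 'v'
  4. keep 'e'
  5. keep 'r'
Total edit operations: 2
Edit distance = 2


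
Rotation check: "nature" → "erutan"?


Word: "nature", Candidate: "erutan"
Method: check if candidate is substring of word+word
"naturenature" contains "erutan"? No
Is rotation = No


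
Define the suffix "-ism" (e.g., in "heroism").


Suffix: -ism
Example: heroism = hero + -ism
Meaning = belief / practice


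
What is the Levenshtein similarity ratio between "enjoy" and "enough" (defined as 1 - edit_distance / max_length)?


Word 1: "enjoy" (length 5)
Word 2: "enough" (length 6)
One optimal edit sequence:
  1. keep 'e'
  2. keep 'n'
  3. insert 'o'  (+1)
  4. substitute 'j' -> 'u'  (+1)
  5. substitute 'o' -> 'g'  (+1)
  6. substitute 'y' -> 'h'  (+1)
Edit distance = 4
Max length = max(5, 6) = 6
Similarity = 1 - 4/6
= 0.3333


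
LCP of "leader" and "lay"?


Word 1: "leader"
Word 2: "lay"
Comparing from start:
  Pos 0: 'l' == 'l'
  Pos 1: 'e' != 'a' (stop)
LCP = "l" (length 1)


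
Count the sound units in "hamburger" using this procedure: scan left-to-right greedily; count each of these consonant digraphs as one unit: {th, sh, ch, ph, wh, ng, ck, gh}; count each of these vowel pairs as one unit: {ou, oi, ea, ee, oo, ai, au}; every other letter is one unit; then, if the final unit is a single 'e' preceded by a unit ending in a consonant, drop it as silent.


Word: "hamburger" (9 letters)
Left-to-right scan:
  1. 'h' (letter)
  2. 'a' (letter)
  3. 'm' (letter)
  4. 'b' (letter)
  5. 'u' (letter)
  6. 'r' (letter)
  7. 'g' (letter)
  8. 'e' (letter)
  9. 'r' (letter)
Units from scan: 9
Sound units = 9 units


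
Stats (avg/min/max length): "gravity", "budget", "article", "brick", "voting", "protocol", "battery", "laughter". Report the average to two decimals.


Lengths: "gravity"=7, "budget"=6, "article"=7, "brick"=5, "voting"=6, "protocol"=8, "battery"=7, "laughter"=8
Sum = 54, Count = 8
Average = 54/8 = 6.75
= avg=6.75, min=5, max=8


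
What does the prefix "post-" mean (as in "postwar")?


Prefix: post-
As in: postwar -> post- + war
Meaning = after


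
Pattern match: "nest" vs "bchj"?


Pattern of "nest": [0, 1, 2, 3]
Pattern of "bchj": [0, 1, 2, 3]
Patterns match
Same pattern = Yes


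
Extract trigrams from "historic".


Word: "historic" (length 8)
Number of trigrams = 8 - 3 + 1 = 6
  Position 0: "his"
  Position 1: "ist"
  Position 2: "sto"
  Position 3: "tor"
  Position 4: "ori"
  Position 5: "ric"
Trigrams = "his", "ist", "sto", "tor", "ori", "ric"


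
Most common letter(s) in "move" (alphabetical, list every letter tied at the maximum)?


Word: "move"
Letter counts:
  'e': 1
  'm': 1
  'o': 1
  'v': 1
Maximum count = 1
Most frequent = 'e', 'm', 'o', 'v' (1 time each)


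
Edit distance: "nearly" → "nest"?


Word 1: "nearly" (length 6)
Word 2: "nest" (length 4)
One optimal edit sequence (insert/delete/substitute each cost 1):
  1. keep 'n'
  2. keep 'e'
  3. delete 'a'  (+1)
  4. delete 'r'  (+1)
  5. substitute 'l' -> 's'  (+1)
  6. substitute 'y' -> 't'  (+1)
Total edit operations: 4
Edit distance = 4


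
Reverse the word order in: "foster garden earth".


Original: "foster garden earth"
Words (1..n): foster | garden | earth
Reversed (n..1): earth | garden | foster
Result = "earth garden foster"


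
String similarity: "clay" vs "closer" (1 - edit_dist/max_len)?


Word 1: "clay" (length 4)
Word 2: "closer" (length 6)
One optimal edit sequence:
  1. keep 'c'
  2. keep 'l'
  3. insert 'o'  (+1)
  4. insert 's'  (+1)
  5. substitute 'a' -> 'e'  (+1)
  6. substitute 'y' -> 'r'  (+1)
Edit distance = 4
Max length = max(4, 6) = 6
Similarity = 1 - 4/6
= 0.3333


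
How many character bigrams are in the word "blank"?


Word: "blank" (length 5)
Number of 2-grams = length - 2 + 1 = 5 - 2 + 1
= 4


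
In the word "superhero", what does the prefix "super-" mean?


Prefix: super-
Example: superhero = super- + hero
Meaning = above / beyond


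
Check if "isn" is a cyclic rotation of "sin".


Word: "sin", Candidate: "isn"
Method: check if candidate is substring of word+word
"sinsin" contains "isn"? No
Is rotation = No


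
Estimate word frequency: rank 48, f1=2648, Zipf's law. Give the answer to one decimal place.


Zipf's law: f(r) = f(1) / r
f(1) = 2648
f(48) = 2648 / 48
= 55.2 occurrences


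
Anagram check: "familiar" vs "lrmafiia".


Word 1: "familiar" → sorted: aafiilmr
Word 2: "lrmafiia" → sorted: aafiilmr
Same letters? aafiilmr == aafiilmr
Anagram = Yes


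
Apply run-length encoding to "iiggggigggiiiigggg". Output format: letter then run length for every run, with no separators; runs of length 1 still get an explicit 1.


String: "iiggggigggiiiigggg"
Scanning for consecutive runs:
  'i' x 2
  'g' x 4
  'i' x 1
  'g' x 3
  'i' x 4
  'g' x 4
RLE = "i2g4i1g3i4g4"


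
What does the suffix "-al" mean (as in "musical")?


Suffix: -al
As in: musical -> music + -al
Meaning = relating to


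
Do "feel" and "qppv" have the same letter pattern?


Pattern of "feel": [0, 1, 1, 2]
Pattern of "qppv": [0, 1, 1, 2]
Patterns match
Same pattern = Yes


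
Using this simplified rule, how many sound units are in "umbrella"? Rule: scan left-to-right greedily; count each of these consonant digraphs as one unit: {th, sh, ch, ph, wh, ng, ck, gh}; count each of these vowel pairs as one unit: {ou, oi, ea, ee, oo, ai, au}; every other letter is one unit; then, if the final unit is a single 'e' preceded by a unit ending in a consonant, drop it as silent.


Word: "umbrella" (8 letters)
Left-to-right scan:
  [1] 'u' (letter)
  [2] 'm' (letter)
  [3] 'b' (letter)
  [4] 'r' (letter)
  [5] 'e' (letter)
  [6] 'l' (letter)
  [7] 'l' (letter)
  [8] 'a' (letter)
Units from scan: 8
Sound units = 8 units


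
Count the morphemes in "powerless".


Word: "powerless"
Morphemes: power | -less
Each morpheme carries meaning
= 2 morphemes


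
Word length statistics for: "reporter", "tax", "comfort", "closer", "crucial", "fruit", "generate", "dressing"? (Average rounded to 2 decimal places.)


Lengths: "reporter"=8, "tax"=3, "comfort"=7, "closer"=6, "crucial"=7, "fruit"=5, "generate"=8, "dressing"=8
Sum = 52, Count = 8
Average = 52/8 = 6.50
= avg=6.50, min=3, max=8


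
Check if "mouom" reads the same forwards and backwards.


Word: "mouom"
Reversed: "mouom"
Forward == Backward? mouom == mouom
Palindrome = Yes


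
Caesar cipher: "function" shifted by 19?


Word: "function"
Shift: 19
Each letter → (letter + shift) mod 26:
  'f' (5) + 19 = 24 → 'y'
  'u' (20) + 19 = 13 → 'n'
  'n' (13) + 19 = 6 → 'g'
  'c' (2) + 19 = 21 → 'v'
  't' (19) + 19 = 12 → 'm'
  'i' (8) + 19 = 1 → 'b'
  'o' (14) + 19 = 7 → 'h'
  'n' (13) + 19 = 6 → 'g'
Result = "yngvmbhg"


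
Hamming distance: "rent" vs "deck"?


Comparing character by character (same length = 4):
  Pos 0: 'r' vs 'd' !=
  Pos 1: 'e' vs 'e' =
  Pos 2: 'n' vs 'c' !=
  Pos 3: 't' vs 'k' !=
Hamming distance = 3


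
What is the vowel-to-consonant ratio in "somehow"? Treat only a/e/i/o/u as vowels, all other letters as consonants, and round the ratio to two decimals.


Word: "somehow"
Vowels (a,e,i,o,u): 3
Consonants: 4
Ratio = 3/4
= 0.75


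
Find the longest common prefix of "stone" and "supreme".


Word 1: "stone"
Word 2: "supreme"
Comparing from start:
  Pos 0: 's' == 's'
  Pos 1: 't' != 'u' (stop)
LCP = "s" (length 1)


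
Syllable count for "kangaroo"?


Word: "kangaroo"
Syllable breakdown: kan · ga · roo
Counting: 3 parts
= 3 syllables


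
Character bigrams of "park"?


Word: "park" (length 4)
Number of bigrams = 4 - 2 + 1 = 3
  Position 0: "pa"
  Position 1: "ar"
  Position 2: "rk"
Bigrams = "pa", "ar", "rk"


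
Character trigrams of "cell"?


Word: "cell" (length 4)
Number of trigrams = 4 - 3 + 1 = 2
  Position 0: "cel"
  Position 1: "ell"
Trigrams = "cel", "ell"


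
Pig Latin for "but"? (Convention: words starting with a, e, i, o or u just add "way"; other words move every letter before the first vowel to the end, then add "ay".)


Word: "but"
Starts with consonant(s) → move to end, add 'ay'
Consonant cluster: "b"
Pig Latin = "utbay"


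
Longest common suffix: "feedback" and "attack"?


Word 1: "feedback"
Word 2: "attack"
Comparing from end:
  Pos -1: 'k' == 'k'
  Pos -2: 'c' == 'c'
  Pos -3: 'a' == 'a'
  Pos -4: 'b' != 't' (stop)
LCS = "ack" (length 3)


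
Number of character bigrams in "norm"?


Word: "norm" (length 4)
Number of 2-grams = length - 2 + 1 = 4 - 2 + 1
= 3


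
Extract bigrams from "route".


Word: "route" (length 5)
Number of bigrams = 5 - 2 + 1 = 4
  Position 0: "ro"
  Position 1: "ou"
  Position 2: "ut"
  Position 3: "te"
Bigrams = "ro", "ou", "ut", "te"


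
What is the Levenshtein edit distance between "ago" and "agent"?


Word 1: "ago" (length 3)
Word 2: "agent" (length 5)
One optimal edit sequence (insert/delete/substitute each cost 1):
  1. keep 'a'
  2. keep 'g'
  3. insert 'e'  (+1)
  4. insert 'n'  (+1)
  5. substitute 'o' -> 't'  (+1)
Total edit operations: 3
Edit distance = 3


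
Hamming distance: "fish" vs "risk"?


Comparing character by character (same length = 4):
  Pos 0: 'f' vs 'r' !=
  Pos 1: 'i' vs 'i' =
  Pos 2: 's' vs 's' =
  Pos 3: 'h' vs 'k' !=
Hamming distance = 2


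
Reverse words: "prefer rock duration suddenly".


Original: "prefer rock duration suddenly"
Words (1..n): prefer | rock | duration | suddenly
Reversed (n..1): suddenly | duration | rock | prefer
Result = "suddenly duration rock prefer"


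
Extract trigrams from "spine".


Word: "spine" (length 5)
Number of trigrams = 5 - 3 + 1 = 3
  Position 0: "spi"
  Position 1: "pin"
  Position 2: "ine"
Trigrams = "spi", "pin", "ine"


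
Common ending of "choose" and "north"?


Word 1: "choose"
Word 2: "north"
Comparing from end:
  Pos -1: 'e' != 'h' (stop)
LCS = "" (length 0)


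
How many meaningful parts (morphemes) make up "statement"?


Word: "statement"
Morphemes: state | -ment
Each morpheme carries meaning
= 2 morphemes


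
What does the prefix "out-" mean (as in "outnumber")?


Prefix: out-
Example: outnumber (out- + number)
Meaning = surpass


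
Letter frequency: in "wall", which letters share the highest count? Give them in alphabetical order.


Word: "wall"
Letter counts:
  'a': 1
  'l': 2
  'w': 1
Maximum count = 2
Most frequent = 'l' (2 times each)


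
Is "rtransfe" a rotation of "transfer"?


Word: "transfer", Candidate: "rtransfe"
Method: check if candidate is substring of word+word
"transfertransfer" contains "rtransfe"? Yes
Is rotation = Yes


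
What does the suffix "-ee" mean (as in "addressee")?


Suffix: -ee
As in: addressee -> address + -ee
Meaning = one who receives


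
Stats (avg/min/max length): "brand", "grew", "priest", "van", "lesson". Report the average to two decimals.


Lengths: "brand"=5, "grew"=4, "priest"=6, "van"=3, "lesson"=6
Sum = 24, Count = 5
Average = 24/5 = 4.80
= avg=4.80, min=3, max=6


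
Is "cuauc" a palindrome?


Word: "cuauc"
Reversed: "cuauc"
Forward == Backward? cuauc == cuauc
Palindrome = Yes


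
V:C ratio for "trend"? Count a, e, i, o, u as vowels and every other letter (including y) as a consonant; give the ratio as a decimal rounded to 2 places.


Word: "trend"
Vowels (a,e,i,o,u): 1
Consonants: 4
Ratio = 1/4
= 0.25


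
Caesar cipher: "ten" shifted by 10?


Word: "ten"
Shift: 10
Each letter → (letter + shift) mod 26:
  't' (19) + 10 = 3 → 'd'
  'e' (4) + 10 = 14 → 'o'
  'n' (13) + 10 = 23 → 'x'
Result = "dox"


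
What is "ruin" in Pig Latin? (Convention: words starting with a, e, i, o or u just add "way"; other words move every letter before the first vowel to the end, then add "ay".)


Word: "ruin"
Starts with consonant(s) → move to end, add 'ay'
Consonant cluster: "r"
Pig Latin = "uinray"


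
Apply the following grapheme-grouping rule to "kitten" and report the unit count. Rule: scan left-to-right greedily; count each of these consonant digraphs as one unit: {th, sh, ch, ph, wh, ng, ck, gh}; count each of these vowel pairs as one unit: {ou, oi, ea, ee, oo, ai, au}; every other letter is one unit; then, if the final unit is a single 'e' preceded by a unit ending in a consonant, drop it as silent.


Word: "kitten" (6 letters)
Left-to-right scan:
  (1) 'k' (letter)
  (2) 'i' (letter)
  (3) 't' (letter)
  (4) 't' (letter)
  (5) 'e' (letter)
  (6) 'n' (letter)
Units from scan: 6
Sound units = 6 units


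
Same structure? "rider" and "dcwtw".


Pattern of "rider": [0, 1, 2, 3, 0]
Pattern of "dcwtw": [0, 1, 2, 3, 2]
Patterns do not match
Same pattern = No


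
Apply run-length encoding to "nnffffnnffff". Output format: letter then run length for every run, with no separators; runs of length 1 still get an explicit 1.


String: "nnffffnnffff"
Scanning for consecutive runs:
  'n' x 2
  'f' x 4
  'n' x 2
  'f' x 4
RLE = "n2f4n2f4"


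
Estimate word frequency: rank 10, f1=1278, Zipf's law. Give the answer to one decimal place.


Zipf's law: f(r) = f(1) / r
f(1) = 1278
f(10) = 1278 / 10
= 127.8 occurrences


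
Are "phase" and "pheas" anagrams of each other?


Word 1: "phase" → sorted: aehps
Word 2: "pheas" → sorted: aehps
Same letters? aehps == aehps
Anagram = Yes


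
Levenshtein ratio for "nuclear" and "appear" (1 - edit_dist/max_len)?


Word 1: "nuclear" (length 7)
Word 2: "appear" (length 6)
One optimal edit sequence:
  1. delete 'n'  (+1)
  2. substitute 'u' -> 'a'  (+1)
  3. substitute 'c' -> 'p'  (+1)
  4. substitute 'l' -> 'p'  (+1)
  5. keep 'e'
  6. keep 'a'
  7. keep 'r'
Edit distance = 4
Max length = max(7, 6) = 7
Similarity = 1 - 4/7
= 0.4286


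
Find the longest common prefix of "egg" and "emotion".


Word 1: "egg"
Word 2: "emotion"
Comparing from start:
  Pos 0: 'e' == 'e'
  Pos 1: 'g' != 'm' (stop)
LCP = "e" (length 1)


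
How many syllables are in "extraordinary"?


Word: "extraordinary"
Syllable breakdown: ex / traor / di / nar / y
Counting: 5 parts
= 5 syllables


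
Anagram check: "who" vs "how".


Word 1: "who" → sorted: how
Word 2: "how" → sorted: how
Same letters? how == how
Anagram = Yes


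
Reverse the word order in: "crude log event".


Original: "crude log event"
Words (1..n): crude | log | event
Reversed (n..1): event | log | crude
Result = "event log crude"


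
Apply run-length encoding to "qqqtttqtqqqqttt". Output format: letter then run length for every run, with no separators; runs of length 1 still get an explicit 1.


String: "qqqtttqtqqqqttt"
Scanning for consecutive runs:
  'q' x 3
  't' x 3
  'q' x 1
  't' x 1
  'q' x 4
  't' x 3
RLE = "q3t3q1t1q4t3"


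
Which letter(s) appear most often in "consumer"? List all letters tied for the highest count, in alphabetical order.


Word: "consumer"
Letter counts:
  'c': 1
  'e': 1
  'm': 1
  'n': 1
  'o': 1
  'r': 1
  's': 1
  'u': 1
Maximum count = 1
Most frequent = 'c', 'e', 'm', 'n', 'o', 'r', 's', 'u' (1 time each)


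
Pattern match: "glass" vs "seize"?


Pattern of "glass": [0, 1, 2, 3, 3]
Pattern of "seize": [0, 1, 2, 3, 1]
Patterns do not match
Same pattern = No


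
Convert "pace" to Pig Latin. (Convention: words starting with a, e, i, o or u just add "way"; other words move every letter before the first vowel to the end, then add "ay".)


Word: "pace"
Starts with consonant(s) → move to end, add 'ay'
Consonant cluster: "p"
Pig Latin = "acepay"


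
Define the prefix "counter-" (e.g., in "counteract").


Prefix: counter-
As in: counteract -> counter- + act
Meaning = against / opposite


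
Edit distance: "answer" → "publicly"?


Word 1: "answer" (length 6)
Word 2: "publicly" (length 8)
One optimal edit sequence (insert/delete/substitute each cost 1):
  1. insert 'p'  (+1)
  2. insert 'u'  (+1)
  3. substitute 'a' -> 'b'  (+1)
  4. substitute 'n' -> 'l'  (+1)
  5. substitute 's' -> 'i'  (+1)
  6. substitute 'w' -> 'c'  (+1)
  7. substitute 'e' -> 'l'  (+1)
  8. substitute 'r' -> 'y'  (+1)
Total edit operations: 8
Edit distance = 8


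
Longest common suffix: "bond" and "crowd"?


Word 1: "bond"
Word 2: "crowd"
Comparing from end:
  Pos -1: 'd' == 'd'
  Pos -2: 'n' != 'w' (stop)
LCS = "d" (length 1)


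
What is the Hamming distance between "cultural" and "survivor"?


Comparing character by character (same length = 8):
  Pos 0: 'c' vs 's' !=
  Pos 1: 'u' vs 'u' =
  Pos 2: 'l' vs 'r' !=
  Pos 3: 't' vs 'v' !=
  Pos 4: 'u' vs 'i' !=
  Pos 5: 'r' vs 'v' !=
  Pos 6: 'a' vs 'o' !=
  Pos 7: 'l' vs 'r' !=
Hamming distance = 7


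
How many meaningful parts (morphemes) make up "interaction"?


Word: "interaction"
Morphemes: inter- | act | -ion
Each morpheme carries meaning
= 3 morphemes


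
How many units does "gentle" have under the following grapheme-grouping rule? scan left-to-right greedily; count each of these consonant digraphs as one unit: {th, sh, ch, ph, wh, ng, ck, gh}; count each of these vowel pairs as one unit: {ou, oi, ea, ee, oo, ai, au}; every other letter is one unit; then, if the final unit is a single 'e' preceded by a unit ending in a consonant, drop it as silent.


Word: "gentle" (6 letters)
Left-to-right scan:
  (1) 'g' (letter)
  (2) 'e' (letter)
  (3) 'n' (letter)
  (4) 't' (letter)
  (5) 'l' (letter)
  (6) 'e' (letter)
Units from scan: 6
Final unit is 'e' after a consonant -> drop as silent (-1)
Sound units = 5 units


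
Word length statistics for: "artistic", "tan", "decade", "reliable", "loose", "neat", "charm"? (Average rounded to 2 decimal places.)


Lengths: "artistic"=8, "tan"=3, "decade"=6, "reliable"=8, "loose"=5, "neat"=4, "charm"=5
Sum = 39, Count = 7
Average = 39/7 = 5.57
= avg=5.57, min=3, max=8


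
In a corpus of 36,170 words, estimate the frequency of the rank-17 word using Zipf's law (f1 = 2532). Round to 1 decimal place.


Zipf's law: f(r) = f(1) / r
f(1) = 2532
f(17) = 2532 / 17
= 148.9 occurrences


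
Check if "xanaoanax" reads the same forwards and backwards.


Word: "xanaoanax"
Reversed: "xanaoanax"
Forward == Backward? xanaoanax == xanaoanax
Palindrome = Yes


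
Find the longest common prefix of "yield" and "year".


Word 1: "yield"
Word 2: "year"
Comparing from start:
  Pos 0: 'y' == 'y'
  Pos 1: 'i' != 'e' (stop)
LCP = "y" (length 1)


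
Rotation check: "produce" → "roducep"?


Word: "produce", Candidate: "roducep"
Method: check if candidate is substring of word+word
"produceproduce" contains "roducep"? Yes
Is rotation = Yes


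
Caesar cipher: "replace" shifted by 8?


Word: "replace"
Shift: 8
Each letter → (letter + shift) mod 26:
  'r' (17) + 8 = 25 → 'z'
  'e' (4) + 8 = 12 → 'm'
  'p' (15) + 8 = 23 → 'x'
  'l' (11) + 8 = 19 → 't'
  'a' (0) + 8 = 8 → 'i'
  'c' (2) + 8 = 10 → 'k'
  'e' (4) + 8 = 12 → 'm'
Result = "zmxtikm"


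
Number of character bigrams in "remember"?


Word: "remember" (length 8)
Number of 2-grams = length - 2 + 1 = 8 - 2 + 1
= 7


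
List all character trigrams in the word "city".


Word: "city" (length 4)
Number of trigrams = 4 - 3 + 1 = 2
  Position 0: "cit"
  Position 1: "ity"
Trigrams = "cit", "ity"


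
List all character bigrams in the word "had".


Word: "had" (length 3)
Number of bigrams = 3 - 2 + 1 = 2
  Position 0: "ha"
  Position 1: "ad"
Bigrams = "ha", "ad"


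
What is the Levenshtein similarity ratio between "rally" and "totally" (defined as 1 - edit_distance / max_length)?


Word 1: "rally" (length 5)
Word 2: "totally" (length 7)
One optimal edit sequence:
  1. insert 't'  (+1)
  2. insert 'o'  (+1)
  3. substitute 'r' -> 't'  (+1)
  4. keep 'a'
  5. keep 'l'
  6. keep 'l'
  7. keep 'y'
Edit distance = 3
Max length = max(5, 7) = 7
Similarity = 1 - 3/7
= 0.5714


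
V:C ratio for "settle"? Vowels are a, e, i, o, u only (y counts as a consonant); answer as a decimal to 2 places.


Word: "settle"
Vowels (a,e,i,o,u): 2
Consonants: 4
Ratio = 2/4
= 0.50


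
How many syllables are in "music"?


Word: "music"
Syllable breakdown: mu · sic
Counting: 2 parts
= 2 syllables


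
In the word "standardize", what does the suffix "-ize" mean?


Suffix: -ize
Example: standardize = standard + -ize
Meaning = to make


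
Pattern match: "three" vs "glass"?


Pattern of "three": [0, 1, 2, 3, 3]
Pattern of "glass": [0, 1, 2, 3, 3]
Patterns match
Same pattern = Yes


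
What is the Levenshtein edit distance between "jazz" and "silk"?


Word 1: "jazz" (length 4)
Word 2: "silk" (length 4)
One optimal edit sequence (insert/delete/substitute each cost 1):
  1. substitute 'j' -> 's'  (+1)
  2. substitute 'a' -> 'i'  (+1)
  3. substitute 'z' -> 'l'  (+1)
  4. substitute 'z' -> 'k'  (+1)
Total edit operations: 4
Edit distance = 4


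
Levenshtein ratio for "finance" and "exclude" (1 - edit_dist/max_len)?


Word 1: "finance" (length 7)
Word 2: "exclude" (length 7)
One optimal edit sequence:
  1. substitute 'f' -> 'e'  (+1)
  2. substitute 'i' -> 'x'  (+1)
  3. substitute 'n' -> 'c'  (+1)
  4. substitute 'a' -> 'l'  (+1)
  5. substitute 'n' -> 'u'  (+1)
  6. substitute 'c' -> 'd'  (+1)
  7. keep 'e'
Edit distance = 6
Max length = max(7, 7) = 7
Similarity = 1 - 6/7
= 0.1429


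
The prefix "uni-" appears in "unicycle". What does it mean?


Prefix: uni-
Example: unicycle (uni- + cycle)
Meaning = one


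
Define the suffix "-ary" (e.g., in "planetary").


Suffix: -ary
As in: planetary -> planet + -ary
Meaning = relating to


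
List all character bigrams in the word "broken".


Word: "broken" (length 6)
Number of bigrams = 6 - 2 + 1 = 5
  Position 0: "br"
  Position 1: "ro"
  Position 2: "ok"
  Position 3: "ke"
  Position 4: "en"
Bigrams = "br", "ro", "ok", "ke", "en"


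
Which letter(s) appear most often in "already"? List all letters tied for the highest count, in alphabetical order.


Word: "already"
Letter counts:
  'a': 2
  'd': 1
  'e': 1
  'l': 1
  'r': 1
  'y': 1
Maximum count = 2
Most frequent = 'a' (2 times each)


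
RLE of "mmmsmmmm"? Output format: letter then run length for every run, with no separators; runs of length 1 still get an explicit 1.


String: "mmmsmmmm"
Scanning for consecutive runs:
  'm' x 3
  's' x 1
  'm' x 4
RLE = "m3s1m4"


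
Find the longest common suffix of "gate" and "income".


Word 1: "gate"
Word 2: "income"
Comparing from end:
  Pos -1: 'e' == 'e'
  Pos -2: 't' != 'm' (stop)
LCS = "e" (length 1)


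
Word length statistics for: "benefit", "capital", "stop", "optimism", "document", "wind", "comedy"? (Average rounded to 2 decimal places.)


Lengths: "benefit"=7, "capital"=7, "stop"=4, "optimism"=8, "document"=8, "wind"=4, "comedy"=6
Sum = 44, Count = 7
Average = 44/7 = 6.29
= avg=6.29, min=4, max=8


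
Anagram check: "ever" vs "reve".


Word 1: "ever" → sorted: eerv
Word 2: "reve" → sorted: eerv
Same letters? eerv == eerv
Anagram = Yes


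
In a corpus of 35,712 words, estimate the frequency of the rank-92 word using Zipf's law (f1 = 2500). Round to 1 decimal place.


Zipf's law: f(r) = f(1) / r
f(1) = 2500
f(92) = 2500 / 92
= 27.2 occurrences


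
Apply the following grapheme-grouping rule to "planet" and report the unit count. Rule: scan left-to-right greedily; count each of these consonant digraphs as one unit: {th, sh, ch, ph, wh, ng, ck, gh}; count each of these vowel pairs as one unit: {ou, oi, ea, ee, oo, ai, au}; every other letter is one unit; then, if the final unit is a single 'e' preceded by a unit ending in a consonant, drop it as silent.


Word: "planet" (6 letters)
Left-to-right scan:
  [1] 'p' (letter)
  [2] 'l' (letter)
  [3] 'a' (letter)
  [4] 'n' (letter)
  [5] 'e' (letter)
  [6] 't' (letter)
Units from scan: 6
Sound units = 6 units


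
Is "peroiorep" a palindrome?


Word: "peroiorep"
Reversed: "peroiorep"
Forward == Backward? peroiorep == peroiorep
Palindrome = Yes


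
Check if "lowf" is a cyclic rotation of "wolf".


Word: "wolf", Candidate: "lowf"
Method: check if candidate is substring of word+word
"wolfwolf" contains "lowf"? No
Is rotation = No


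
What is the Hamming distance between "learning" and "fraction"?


Comparing character by character (same length = 8):
  Pos 0: 'l' vs 'f' !=
  Pos 1: 'e' vs 'r' !=
  Pos 2: 'a' vs 'a' =
  Pos 3: 'r' vs 'c' !=
  Pos 4: 'n' vs 't' !=
  Pos 5: 'i' vs 'i' =
  Pos 6: 'n' vs 'o' !=
  Pos 7: 'g' vs 'n' !=
Hamming distance = 6


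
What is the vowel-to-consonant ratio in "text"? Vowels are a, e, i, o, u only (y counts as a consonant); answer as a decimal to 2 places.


Word: "text"
Vowels (a,e,i,o,u): 1
Consonants: 3
Ratio = 1/3
= 0.33


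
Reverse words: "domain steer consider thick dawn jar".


Original: "domain steer consider thick dawn jar"
Words (1..n): domain | steer | consider | thick | dawn | jar
Reversed (n..1): jar | dawn | thick | consider | steer | domain
Result = "jar dawn thick consider steer domain"


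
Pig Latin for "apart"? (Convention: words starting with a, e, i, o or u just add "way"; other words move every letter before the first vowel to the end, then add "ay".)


Word: "apart"
Starts with vowel → add 'way'
Pig Latin = "apartway"


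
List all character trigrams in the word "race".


Word: "race" (length 4)
Number of trigrams = 4 - 3 + 1 = 2
  Position 0: "rac"
  Position 1: "ace"
Trigrams = "rac", "ace"


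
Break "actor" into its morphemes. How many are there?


Word: "actor"
Morphemes: act + -or
Each morpheme carries meaning
= 2 morphemes


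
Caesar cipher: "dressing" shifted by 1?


Word: "dressing"
Shift: 1
Each letter → (letter + shift) mod 26:
  'd' (3) + 1 = 4 → 'e'
  'r' (17) + 1 = 18 → 's'
  'e' (4) + 1 = 5 → 'f'
  's' (18) + 1 = 19 → 't'
  's' (18) + 1 = 19 → 't'
  'i' (8) + 1 = 9 → 'j'
  'n' (13) + 1 = 14 → 'o'
  'g' (6) + 1 = 7 → 'h'
Result = "esfttjoh"


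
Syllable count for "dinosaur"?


Word: "dinosaur"
Syllable breakdown: di · no · saur
Counting: 3 parts
= 3 syllables


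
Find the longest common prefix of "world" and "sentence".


Word 1: "world"
Word 2: "sentence"
Comparing from start:
  Pos 0: 'w' != 's' (stop)
LCP = "" (length 0)


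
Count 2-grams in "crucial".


Word: "crucial" (length 7)
Number of 2-grams = length - 2 + 1 = 7 - 2 + 1
= 6


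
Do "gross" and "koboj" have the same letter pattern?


Pattern of "gross": [0, 1, 2, 3, 3]
Pattern of "koboj": [0, 1, 2, 1, 3]
Patterns do not match
Same pattern = No


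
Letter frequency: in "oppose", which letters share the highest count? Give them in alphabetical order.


Word: "oppose"
Letter counts:
  'e': 1
  'o': 2
  'p': 2
  's': 1
Maximum count = 2
Most frequent = 'o', 'p' (2 times each)


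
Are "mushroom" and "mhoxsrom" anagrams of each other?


Word 1: "mushroom" → sorted: hmmoorsu
Word 2: "mhoxsrom" → sorted: hmmoorsx
Same letters? hmmoorsu != hmmoorsx
Anagram = No


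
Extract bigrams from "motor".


Word: "motor" (length 5)
Number of bigrams = 5 - 2 + 1 = 4
  Position 0: "mo"
  Position 1: "ot"
  Position 2: "to"
  Position 3: "or"
Bigrams = "mo", "ot", "to", "or"


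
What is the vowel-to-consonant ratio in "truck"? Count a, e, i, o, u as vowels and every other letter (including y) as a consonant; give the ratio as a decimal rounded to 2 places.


Word: "truck"
Vowels (a,e,i,o,u): 1
Consonants: 4
Ratio = 1/4
= 0.25


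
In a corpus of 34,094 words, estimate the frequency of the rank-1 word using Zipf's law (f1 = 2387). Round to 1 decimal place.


Zipf's law: f(r) = f(1) / r
f(1) = 2387
f(1) = 2387 / 1
= 2387.0 occurrences


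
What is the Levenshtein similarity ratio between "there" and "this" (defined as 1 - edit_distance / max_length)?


Word 1: "there" (length 5)
Word 2: "this" (length 4)
One optimal edit sequence:
  1. keep 't'
  2. keep 'h'
  3. delete 'e'  (+1)
  4. substitute 'r' -> 'i'  (+1)
  5. substitute 'e' -> 's'  (+1)
Edit distance = 3
Max length = max(5, 4) = 5
Similarity = 1 - 3/5
= 0.4000


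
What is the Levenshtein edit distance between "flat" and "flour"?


Word 1: "flat" (length 4)
Word 2: "flour" (length 5)
One optimal edit sequence (insert/delete/substitute each cost 1):
  1. keep 'f'
  2. keep 'l'
  3. insert 'o'  (+1)
  4. substitute 'a' -> 'u'  (+1)
  5. substitute 't' -> 'r'  (+1)
Total edit operations: 3
Edit distance = 3


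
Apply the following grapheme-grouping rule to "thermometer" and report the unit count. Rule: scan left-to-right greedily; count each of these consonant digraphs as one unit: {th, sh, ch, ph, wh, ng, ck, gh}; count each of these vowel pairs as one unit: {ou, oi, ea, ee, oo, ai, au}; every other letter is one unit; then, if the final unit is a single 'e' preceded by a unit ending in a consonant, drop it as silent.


Word: "thermometer" (11 letters)
Left-to-right scan:
  1. 'th' (digraph)
  2. 'e' (letter)
  3. 'r' (letter)
  4. 'm' (letter)
  5. 'o' (letter)
  6. 'm' (letter)
  7. 'e' (letter)
  8. 't' (letter)
  9. 'e' (letter)
  10. 'r' (letter)
Units from scan: 10
Sound units = 10 units


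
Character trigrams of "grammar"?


Word: "grammar" (length 7)
Number of trigrams = 7 - 3 + 1 = 5
  Position 0: "gra"
  Position 1: "ram"
  Position 2: "amm"
  Position 3: "mma"
  Position 4: "mar"
Trigrams = "gra", "ram", "amm", "mma", "mar"


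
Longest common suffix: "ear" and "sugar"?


Word 1: "ear"
Word 2: "sugar"
Comparing from end:
  Pos -1: 'r' == 'r'
  Pos -2: 'a' == 'a'
  Pos -3: 'e' != 'g' (stop)
LCS = "ar" (length 2)


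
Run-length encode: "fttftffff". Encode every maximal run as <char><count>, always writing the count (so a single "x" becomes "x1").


String: "fttftffff"
Scanning for consecutive runs:
  'f' x 1
  't' x 2
  'f' x 1
  't' x 1
  'f' x 4
RLE = "f1t2f1t1f4"


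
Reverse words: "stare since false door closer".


Original: "stare since false door closer"
Words (1..n): stare | since | false | door | closer
Reversed (n..1): closer | door | false | since | stare
Result = "closer door false since stare"


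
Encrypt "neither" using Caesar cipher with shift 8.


Word: "neither"
Shift: 8
Each letter → (letter + shift) mod 26:
  'n' (13) + 8 = 21 → 'v'
  'e' (4) + 8 = 12 → 'm'
  'i' (8) + 8 = 16 → 'q'
  't' (19) + 8 = 1 → 'b'
  'h' (7) + 8 = 15 → 'p'
  'e' (4) + 8 = 12 → 'm'
  'r' (17) + 8 = 25 → 'z'
Result = "vmqbpmz"


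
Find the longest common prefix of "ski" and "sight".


Word 1: "ski"
Word 2: "sight"
Comparing from start:
  Pos 0: 's' == 's'
  Pos 1: 'k' != 'i' (stop)
LCP = "s" (length 1)


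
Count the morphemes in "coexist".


Word: "coexist"
Morphemes: co- + exist
Each morpheme carries meaning
= 2 morphemes


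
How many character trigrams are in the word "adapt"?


Word: "adapt" (length 5)
Number of 3-grams = length - 3 + 1 = 5 - 3 + 1
= 3


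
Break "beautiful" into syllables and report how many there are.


Word: "beautiful"
Syllable breakdown: beau-ti-ful
Counting: 3 parts
= 3 syllables


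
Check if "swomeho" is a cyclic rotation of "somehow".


Word: "somehow", Candidate: "swomeho"
Method: check if candidate is substring of word+word
"somehowsomehow" contains "swomeho"? No
Is rotation = No


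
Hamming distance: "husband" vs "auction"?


Comparing character by character (same length = 7):
  Pos 0: 'h' vs 'a' !=
  Pos 1: 'u' vs 'u' =
  Pos 2: 's' vs 'c' !=
  Pos 3: 'b' vs 't' !=
  Pos 4: 'a' vs 'i' !=
  Pos 5: 'n' vs 'o' !=
  Pos 6: 'd' vs 'n' !=
Hamming distance = 6


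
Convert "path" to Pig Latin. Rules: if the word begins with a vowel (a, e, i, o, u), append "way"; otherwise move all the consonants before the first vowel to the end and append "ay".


Word: "path"
Starts with consonant(s) → move to end, add 'ay'
Consonant cluster: "p"
Pig Latin = "athpay"


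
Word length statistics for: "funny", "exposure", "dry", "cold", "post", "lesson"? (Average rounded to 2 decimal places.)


Lengths: "funny"=5, "exposure"=8, "dry"=3, "cold"=4, "post"=4, "lesson"=6
Sum = 30, Count = 6
Average = 30/6 = 5.00
= avg=5.00, min=3, max=8


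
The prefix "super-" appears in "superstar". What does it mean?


Prefix: super-
Example: superstar (super- + star)
Meaning = above / beyond


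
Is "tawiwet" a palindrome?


Word: "tawiwet"
Reversed: "tewiwat"
Forward == Backward? tawiwet != tewiwat
Palindrome = No


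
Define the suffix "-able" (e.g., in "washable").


Suffix: -able
Example: washable (wash + -able)
Meaning = capable of


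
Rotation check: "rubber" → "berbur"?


Word: "rubber", Candidate: "berbur"
Method: check if candidate is substring of word+word
"rubberrubber" contains "berbur"? No
Is rotation = No


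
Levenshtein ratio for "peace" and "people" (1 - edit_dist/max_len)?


Word 1: "peace" (length 5)
Word 2: "people" (length 6)
One optimal edit sequence:
  1. keep 'p'
  2. keep 'e'
  3. insert 'o'  (+1)
  4. substitute 'a' -> 'p'  (+1)
  5. substitute 'c' -> 'l'  (+1)
  6. keep 'e'
Edit distance = 3
Max length = max(5, 6) = 6
Similarity = 1 - 3/6
= 0.5000


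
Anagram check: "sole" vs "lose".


Word 1: "sole" → sorted: elos
Word 2: "lose" → sorted: elos
Same letters? elos == elos
Anagram = Yes


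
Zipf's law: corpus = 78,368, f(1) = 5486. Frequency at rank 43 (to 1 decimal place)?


Zipf's law: f(r) = f(1) / r
f(1) = 5486
f(43) = 5486 / 43
= 127.6 occurrences


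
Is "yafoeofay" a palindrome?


Word: "yafoeofay"
Reversed: "yafoeofay"
Forward == Backward? yafoeofay == yafoeofay
Palindrome = Yes


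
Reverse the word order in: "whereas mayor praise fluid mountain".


Original: "whereas mayor praise fluid mountain"
Words (1..n): whereas | mayor | praise | fluid | mountain
Reversed (n..1): mountain | fluid | praise | mayor | whereas
Result = "mountain fluid praise mayor whereas"


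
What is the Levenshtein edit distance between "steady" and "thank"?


Word 1: "steady" (length 6)
Word 2: "thank" (length 5)
One optimal edit sequence (insert/delete/substitute each cost 1):
  1. delete 's'  (+1)
  2. keep 't'
  3. substitute 'e' -> 'h'  (+1)
  4. keep 'a'
  5. substitute 'd' -> 'n'  (+1)
  6. substitute 'y' -> 'k'  (+1)
Total edit operations: 4
Edit distance = 4
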